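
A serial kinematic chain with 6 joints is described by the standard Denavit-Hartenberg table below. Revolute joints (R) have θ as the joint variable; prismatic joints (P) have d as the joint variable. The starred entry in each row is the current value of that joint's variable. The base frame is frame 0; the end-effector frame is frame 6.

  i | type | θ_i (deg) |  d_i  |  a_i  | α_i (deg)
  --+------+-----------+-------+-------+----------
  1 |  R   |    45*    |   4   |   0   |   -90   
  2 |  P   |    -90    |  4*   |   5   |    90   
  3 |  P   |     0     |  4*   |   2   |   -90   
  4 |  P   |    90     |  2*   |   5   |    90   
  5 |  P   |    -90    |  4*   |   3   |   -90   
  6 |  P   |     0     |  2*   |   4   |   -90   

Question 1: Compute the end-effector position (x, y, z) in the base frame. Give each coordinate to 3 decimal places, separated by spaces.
2.828 1.414 15.000

after link 1: o_1 = (0.0000, 0.0000, 4.0000)
after link 2: o_2 = (-2.8284, 2.8284, 9.0000)
after link 3: o_3 = (-5.6569, 0.0000, 11.0000)
after link 4: o_4 = (-3.5355, 4.9497, 11.0000)
after link 5: o_5 = (-1.4142, 2.8284, 15.0000)
after link 6: o_6 = (2.8284, 1.4142, 15.0000)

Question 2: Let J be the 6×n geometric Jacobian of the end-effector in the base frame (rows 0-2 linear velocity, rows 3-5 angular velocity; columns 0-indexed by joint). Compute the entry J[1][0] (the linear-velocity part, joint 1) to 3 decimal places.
2.828

axis z_0 = ẑ; lever o_n−o_0 = (2.8284,1.4142,15.0000)
cross product → J_v[:, 0] = (-1.4142,2.8284,0.0000)
J_ω[:, 0] = z_0
entry J[1][0] = 2.8284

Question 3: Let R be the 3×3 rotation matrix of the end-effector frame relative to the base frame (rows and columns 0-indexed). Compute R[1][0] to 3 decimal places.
End-effector x-axis (col 0 of R) = (0.7071,-0.7071,0.0000)
R[1][0] = -0.7071

-0.707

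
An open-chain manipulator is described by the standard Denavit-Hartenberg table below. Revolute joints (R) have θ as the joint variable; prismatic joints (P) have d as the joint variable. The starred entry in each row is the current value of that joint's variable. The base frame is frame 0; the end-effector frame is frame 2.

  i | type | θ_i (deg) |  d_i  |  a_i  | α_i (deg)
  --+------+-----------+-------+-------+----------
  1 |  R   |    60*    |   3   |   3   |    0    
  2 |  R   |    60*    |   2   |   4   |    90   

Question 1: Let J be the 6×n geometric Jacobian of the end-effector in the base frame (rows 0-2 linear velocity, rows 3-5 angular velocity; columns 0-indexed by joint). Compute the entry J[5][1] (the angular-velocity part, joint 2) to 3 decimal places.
1.000

axis z_1 = (0.0000,0.0000,1.0000); lever o_n−o_1 = (-2.0000,3.4641,2.0000)
cross product → J_v[:, 1] = (-3.4641,-2.0000,0.0000)
J_ω[:, 1] = z_1
entry J[5][1] = 1.0000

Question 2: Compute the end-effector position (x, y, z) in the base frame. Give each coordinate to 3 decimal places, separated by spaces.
-0.500 6.062 5.000

after link 1: o_1 = (1.5000, 2.5981, 3.0000)
after link 2: o_2 = (-0.5000, 6.0622, 5.0000)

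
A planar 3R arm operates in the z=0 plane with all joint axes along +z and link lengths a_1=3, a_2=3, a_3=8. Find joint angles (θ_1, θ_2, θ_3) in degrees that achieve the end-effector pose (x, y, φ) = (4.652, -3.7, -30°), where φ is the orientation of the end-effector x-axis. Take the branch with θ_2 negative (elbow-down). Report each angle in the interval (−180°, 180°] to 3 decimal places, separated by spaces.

-120.006 -135.004 -134.990

wrist centre = target − a_3·(cos φ, sin φ) = (-2.2762, 0.3000)
cos θ_2 = (5.2711−3²−3²)/(2·3·3) = -0.7072; θ_2 = -135.0044° (elbow-down)
β = atan2(0.3000,-2.2762) = 172.4918°; ψ = atan2(-2.1212,0.8785) = -67.5022°
θ_1 = β − ψ = 239.9940°
θ_3 = φ − θ_1 − θ_2 = -134.9896° (wrapped to (-180°,180°])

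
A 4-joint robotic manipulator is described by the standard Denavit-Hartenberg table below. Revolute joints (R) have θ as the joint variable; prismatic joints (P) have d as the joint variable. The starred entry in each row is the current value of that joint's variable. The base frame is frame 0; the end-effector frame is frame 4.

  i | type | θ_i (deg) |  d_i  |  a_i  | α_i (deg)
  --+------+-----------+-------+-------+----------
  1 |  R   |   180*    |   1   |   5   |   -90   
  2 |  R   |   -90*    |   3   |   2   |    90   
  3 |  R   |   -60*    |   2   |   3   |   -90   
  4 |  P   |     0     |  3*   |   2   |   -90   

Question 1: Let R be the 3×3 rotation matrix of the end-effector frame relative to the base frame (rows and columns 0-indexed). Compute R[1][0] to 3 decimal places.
0.866

End-effector x-axis (col 0 of R) = (0.0000,0.8660,0.5000)
R[1][0] = 0.8660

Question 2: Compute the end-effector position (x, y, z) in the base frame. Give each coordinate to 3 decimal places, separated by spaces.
after link 1: o_1 = (-5.0000, 0.0000, 1.0000)
after link 2: o_2 = (-5.0000, -3.0000, 3.0000)
after link 3: o_3 = (-3.0000, -0.4019, 4.5000)
after link 4: o_4 = (-3.0000, -0.1699, 8.0981)

-3.000 -0.170 8.098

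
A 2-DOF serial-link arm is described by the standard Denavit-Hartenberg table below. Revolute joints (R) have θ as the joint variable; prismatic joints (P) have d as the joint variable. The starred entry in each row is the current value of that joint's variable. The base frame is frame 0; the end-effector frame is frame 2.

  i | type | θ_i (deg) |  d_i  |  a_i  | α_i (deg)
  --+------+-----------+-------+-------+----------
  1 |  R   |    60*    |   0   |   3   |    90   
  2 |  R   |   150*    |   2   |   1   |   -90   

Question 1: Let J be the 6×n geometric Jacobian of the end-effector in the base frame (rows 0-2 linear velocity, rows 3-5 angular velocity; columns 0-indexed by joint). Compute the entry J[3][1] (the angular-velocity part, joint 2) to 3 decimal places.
axis z_1 = (0.8660,-0.5000,0.0000); lever o_n−o_1 = (1.2990,-1.7500,0.5000)
cross product → J_v[:, 1] = (-0.2500,-0.4330,-0.8660)
J_ω[:, 1] = z_1
entry J[3][1] = 0.8660

0.866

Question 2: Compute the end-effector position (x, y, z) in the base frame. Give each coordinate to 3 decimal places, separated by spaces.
after link 1: o_1 = (1.5000, 2.5981, 0.0000)
after link 2: o_2 = (2.7990, 0.8481, 0.5000)

2.799 0.848 0.500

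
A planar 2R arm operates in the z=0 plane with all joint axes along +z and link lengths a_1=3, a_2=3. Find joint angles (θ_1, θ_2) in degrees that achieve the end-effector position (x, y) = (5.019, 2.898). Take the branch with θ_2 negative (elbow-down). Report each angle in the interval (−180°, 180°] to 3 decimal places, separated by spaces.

cos θ_2 = (33.5888−3²−3²)/(2·3·3) = 0.8660; θ_2 = -29.9980° (elbow-down)
β = atan2(2.8980,5.0190) = 30.0024°; ψ = atan2(-1.4999,5.5981) = -14.9990°
θ_1 = β − ψ = 45.0014°

45.001 -29.998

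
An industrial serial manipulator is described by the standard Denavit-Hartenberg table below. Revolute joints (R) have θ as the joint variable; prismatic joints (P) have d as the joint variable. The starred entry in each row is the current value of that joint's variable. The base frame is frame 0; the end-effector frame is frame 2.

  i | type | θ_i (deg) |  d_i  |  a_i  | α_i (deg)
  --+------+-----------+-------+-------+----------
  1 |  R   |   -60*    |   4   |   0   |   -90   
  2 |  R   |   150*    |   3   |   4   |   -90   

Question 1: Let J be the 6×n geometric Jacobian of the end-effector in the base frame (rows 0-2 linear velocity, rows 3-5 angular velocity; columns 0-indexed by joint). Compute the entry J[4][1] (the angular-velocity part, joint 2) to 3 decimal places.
0.500

axis z_1 = (0.8660,0.5000,0.0000); lever o_n−o_1 = (0.8660,4.5000,-2.0000)
cross product → J_v[:, 1] = (-1.0000,1.7321,3.4641)
J_ω[:, 1] = z_1
entry J[4][1] = 0.5000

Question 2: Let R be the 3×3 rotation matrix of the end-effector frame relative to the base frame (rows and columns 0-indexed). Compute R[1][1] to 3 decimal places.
-0.500

End-effector y-axis (col 1 of R) = (-0.8660,-0.5000,-0.0000)
R[1][1] = -0.5000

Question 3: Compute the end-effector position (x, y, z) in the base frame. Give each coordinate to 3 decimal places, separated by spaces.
0.866 4.500 2.000

after link 1: o_1 = (0.0000, 0.0000, 4.0000)
after link 2: o_2 = (0.8660, 4.5000, 2.0000)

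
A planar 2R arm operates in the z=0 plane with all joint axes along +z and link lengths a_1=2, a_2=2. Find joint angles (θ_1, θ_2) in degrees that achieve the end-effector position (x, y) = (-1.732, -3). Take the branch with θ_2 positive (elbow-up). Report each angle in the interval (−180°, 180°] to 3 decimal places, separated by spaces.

cos θ_2 = (11.9998−2²−2²)/(2·2·2) = 0.5000; θ_2 = 60.0015° (elbow-up)
β = atan2(-3.0000,-1.7320) = -119.9993°; ψ = atan2(1.7321,3.0000) = 30.0007°
θ_1 = β − ψ = -150.0000°

-150.000 60.001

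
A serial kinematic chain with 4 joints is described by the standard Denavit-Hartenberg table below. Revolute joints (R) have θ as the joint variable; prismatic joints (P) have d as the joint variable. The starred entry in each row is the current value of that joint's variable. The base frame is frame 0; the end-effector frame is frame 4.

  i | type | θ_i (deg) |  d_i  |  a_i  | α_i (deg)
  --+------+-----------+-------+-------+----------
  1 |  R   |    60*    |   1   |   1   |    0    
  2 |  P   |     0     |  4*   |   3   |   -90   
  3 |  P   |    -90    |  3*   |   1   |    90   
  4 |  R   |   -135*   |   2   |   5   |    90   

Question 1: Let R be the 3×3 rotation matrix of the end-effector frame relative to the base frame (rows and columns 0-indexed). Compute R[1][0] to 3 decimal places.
-0.354

End-effector x-axis (col 0 of R) = (0.6124,-0.3536,-0.7071)
R[1][0] = -0.3536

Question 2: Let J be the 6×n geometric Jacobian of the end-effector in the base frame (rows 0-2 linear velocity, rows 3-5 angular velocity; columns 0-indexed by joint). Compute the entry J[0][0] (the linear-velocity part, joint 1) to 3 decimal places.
-1.464

axis z_0 = ẑ; lever o_n−o_0 = (1.4638,1.4643,2.4645)
cross product → J_v[:, 0] = (-1.4643,1.4638,0.0000)
J_ω[:, 0] = z_0
entry J[0][0] = -1.4643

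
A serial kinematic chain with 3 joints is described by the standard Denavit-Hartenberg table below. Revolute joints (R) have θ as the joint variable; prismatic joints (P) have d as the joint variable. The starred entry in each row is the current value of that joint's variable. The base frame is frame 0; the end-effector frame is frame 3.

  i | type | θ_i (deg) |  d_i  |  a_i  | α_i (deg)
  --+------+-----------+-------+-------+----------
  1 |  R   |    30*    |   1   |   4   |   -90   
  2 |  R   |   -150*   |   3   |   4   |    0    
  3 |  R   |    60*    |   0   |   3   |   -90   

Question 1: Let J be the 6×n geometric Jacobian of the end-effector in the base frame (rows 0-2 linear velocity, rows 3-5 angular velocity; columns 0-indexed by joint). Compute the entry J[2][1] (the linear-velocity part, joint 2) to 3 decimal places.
axis z_1 = (-0.5000,0.8660,0.0000); lever o_n−o_1 = (-4.5000,0.8660,5.0000)
cross product → J_v[:, 1] = (4.3301,2.5000,3.4641)
J_ω[:, 1] = z_1
entry J[2][1] = 3.4641

3.464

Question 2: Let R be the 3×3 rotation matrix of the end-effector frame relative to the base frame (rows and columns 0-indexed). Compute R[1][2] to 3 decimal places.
0.500

End-effector z-axis (col 2 of R) = (0.8660,0.5000,0.0000)
R[1][2] = 0.5000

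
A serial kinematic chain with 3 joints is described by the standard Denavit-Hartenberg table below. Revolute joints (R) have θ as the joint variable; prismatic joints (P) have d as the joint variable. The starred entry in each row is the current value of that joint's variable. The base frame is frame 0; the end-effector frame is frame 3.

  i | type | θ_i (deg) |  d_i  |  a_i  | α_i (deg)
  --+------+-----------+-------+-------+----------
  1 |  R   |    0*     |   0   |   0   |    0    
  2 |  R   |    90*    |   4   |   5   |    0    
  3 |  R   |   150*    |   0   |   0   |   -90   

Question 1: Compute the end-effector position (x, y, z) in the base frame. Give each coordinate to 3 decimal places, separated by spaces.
0.000 5.000 4.000

after link 1: o_1 = (0.0000, 0.0000, 0.0000)
after link 2: o_2 = (0.0000, 5.0000, 4.0000)
after link 3: o_3 = (0.0000, 5.0000, 4.0000)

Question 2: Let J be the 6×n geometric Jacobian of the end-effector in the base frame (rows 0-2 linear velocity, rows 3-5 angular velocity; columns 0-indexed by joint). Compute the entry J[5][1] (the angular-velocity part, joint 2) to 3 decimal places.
1.000

axis z_1 = (0.0000,0.0000,1.0000); lever o_n−o_1 = (0.0000,5.0000,4.0000)
cross product → J_v[:, 1] = (-5.0000,0.0000,0.0000)
J_ω[:, 1] = z_1
entry J[5][1] = 1.0000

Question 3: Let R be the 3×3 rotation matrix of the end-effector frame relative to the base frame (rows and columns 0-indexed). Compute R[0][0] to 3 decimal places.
End-effector x-axis (col 0 of R) = (-0.5000,-0.8660,0.0000)
R[0][0] = -0.5000

-0.500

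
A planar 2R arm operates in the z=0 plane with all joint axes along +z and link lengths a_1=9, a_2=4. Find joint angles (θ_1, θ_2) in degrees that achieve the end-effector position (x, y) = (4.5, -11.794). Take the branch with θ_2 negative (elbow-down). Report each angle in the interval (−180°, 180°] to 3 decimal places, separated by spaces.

-59.997 -30.009

cos θ_2 = (159.3484−9²−4²)/(2·9·4) = 0.8660; θ_2 = -30.0086° (elbow-down)
β = atan2(-11.7940,4.5000) = -69.1156°; ψ = atan2(-2.0005,12.4638) = -9.1186°
θ_1 = β − ψ = -59.9971°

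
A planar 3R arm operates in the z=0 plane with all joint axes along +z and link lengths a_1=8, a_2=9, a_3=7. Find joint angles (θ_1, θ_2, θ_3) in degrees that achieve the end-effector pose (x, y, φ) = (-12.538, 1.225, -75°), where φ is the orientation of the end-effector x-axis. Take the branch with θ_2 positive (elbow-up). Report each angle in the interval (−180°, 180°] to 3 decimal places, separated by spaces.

wrist centre = target − a_3·(cos φ, sin φ) = (-14.3497, 7.9865)
cos θ_2 = (269.6987−8²−9²)/(2·8·9) = 0.8660; θ_2 = 30.0071° (elbow-up)
β = atan2(7.9865,-14.3497) = 150.9015°; ψ = atan2(4.5010,15.7937) = 15.9068°
θ_1 = β − ψ = 134.9947°
θ_3 = φ − θ_1 − θ_2 = 119.9982° (wrapped to (-180°,180°])

134.995 30.007 119.998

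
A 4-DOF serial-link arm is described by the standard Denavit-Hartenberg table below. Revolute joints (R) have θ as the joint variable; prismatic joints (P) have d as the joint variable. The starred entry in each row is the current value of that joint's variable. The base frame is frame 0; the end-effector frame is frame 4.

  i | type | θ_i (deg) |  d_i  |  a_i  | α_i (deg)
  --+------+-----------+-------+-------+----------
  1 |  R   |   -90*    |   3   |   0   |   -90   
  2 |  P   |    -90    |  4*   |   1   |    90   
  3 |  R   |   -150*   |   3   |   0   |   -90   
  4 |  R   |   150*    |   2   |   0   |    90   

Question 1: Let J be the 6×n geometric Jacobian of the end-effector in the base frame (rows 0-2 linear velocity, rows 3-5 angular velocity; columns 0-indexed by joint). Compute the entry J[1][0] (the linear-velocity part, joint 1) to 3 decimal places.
2.268

axis z_0 = ẑ; lever o_n−o_0 = (2.2679,3.0000,5.0000)
cross product → J_v[:, 0] = (-3.0000,2.2679,0.0000)
J_ω[:, 0] = z_0
entry J[1][0] = 2.2679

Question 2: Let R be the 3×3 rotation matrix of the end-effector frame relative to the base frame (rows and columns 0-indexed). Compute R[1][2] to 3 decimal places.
End-effector z-axis (col 2 of R) = (-0.2500,-0.8660,-0.4330)
R[1][2] = -0.8660

-0.866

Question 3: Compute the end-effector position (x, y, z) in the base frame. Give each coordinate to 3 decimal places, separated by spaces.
2.268 3.000 5.000

after link 1: o_1 = (0.0000, 0.0000, 3.0000)
after link 2: o_2 = (4.0000, 0.0000, 4.0000)
after link 3: o_3 = (4.0000, 3.0000, 4.0000)
after link 4: o_4 = (2.2679, 3.0000, 5.0000)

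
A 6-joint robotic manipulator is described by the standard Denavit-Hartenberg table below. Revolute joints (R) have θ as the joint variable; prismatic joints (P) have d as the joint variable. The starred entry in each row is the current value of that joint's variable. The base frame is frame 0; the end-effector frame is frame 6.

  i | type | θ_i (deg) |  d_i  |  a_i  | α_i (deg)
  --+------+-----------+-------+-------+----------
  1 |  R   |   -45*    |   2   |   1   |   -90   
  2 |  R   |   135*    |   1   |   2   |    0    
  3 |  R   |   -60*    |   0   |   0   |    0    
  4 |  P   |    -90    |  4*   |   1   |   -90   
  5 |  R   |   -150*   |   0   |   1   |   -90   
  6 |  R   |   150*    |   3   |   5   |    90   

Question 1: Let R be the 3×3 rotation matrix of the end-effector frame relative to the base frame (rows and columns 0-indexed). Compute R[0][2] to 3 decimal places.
-0.277

End-effector z-axis (col 2 of R) = (-0.2775,0.6310,0.7244)
R[0][2] = -0.2775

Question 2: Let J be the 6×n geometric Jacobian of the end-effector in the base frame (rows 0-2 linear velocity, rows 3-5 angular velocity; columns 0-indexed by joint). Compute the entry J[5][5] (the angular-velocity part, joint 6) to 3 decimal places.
0.129

axis z_5 = (0.9539,0.2709,0.1294); lever o_n−o_5 = (3.4345,-2.8221,3.7736)
cross product → J_v[:, 5] = (1.3874,-3.1551,-3.6222)
J_ω[:, 5] = z_5
entry J[5][5] = 0.1294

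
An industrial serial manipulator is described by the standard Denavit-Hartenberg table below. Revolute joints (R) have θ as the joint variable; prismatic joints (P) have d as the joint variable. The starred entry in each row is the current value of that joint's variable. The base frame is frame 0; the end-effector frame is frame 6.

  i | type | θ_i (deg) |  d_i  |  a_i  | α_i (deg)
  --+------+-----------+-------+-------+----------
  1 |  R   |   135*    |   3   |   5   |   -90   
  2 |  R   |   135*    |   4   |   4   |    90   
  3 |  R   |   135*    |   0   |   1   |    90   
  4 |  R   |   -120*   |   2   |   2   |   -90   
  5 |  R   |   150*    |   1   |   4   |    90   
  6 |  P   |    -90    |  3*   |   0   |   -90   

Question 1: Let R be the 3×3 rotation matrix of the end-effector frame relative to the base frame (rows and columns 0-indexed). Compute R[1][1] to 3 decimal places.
End-effector y-axis (col 1 of R) = (-0.5567,-0.5593,-0.6142)
R[1][1] = -0.5593

-0.559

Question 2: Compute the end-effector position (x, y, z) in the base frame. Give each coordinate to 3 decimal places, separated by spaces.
-5.295 0.389 2.770

after link 1: o_1 = (-3.5355, 3.5355, 3.0000)
after link 2: o_2 = (-4.3640, -1.2929, 0.1716)
after link 3: o_3 = (-5.2175, -1.4393, 0.6716)
after link 4: o_4 = (-3.7908, -3.8660, 0.3963)
after link 5: o_5 = (-6.9655, -1.2894, 0.9276)
after link 6: o_6 = (-5.2954, 0.3885, 2.7702)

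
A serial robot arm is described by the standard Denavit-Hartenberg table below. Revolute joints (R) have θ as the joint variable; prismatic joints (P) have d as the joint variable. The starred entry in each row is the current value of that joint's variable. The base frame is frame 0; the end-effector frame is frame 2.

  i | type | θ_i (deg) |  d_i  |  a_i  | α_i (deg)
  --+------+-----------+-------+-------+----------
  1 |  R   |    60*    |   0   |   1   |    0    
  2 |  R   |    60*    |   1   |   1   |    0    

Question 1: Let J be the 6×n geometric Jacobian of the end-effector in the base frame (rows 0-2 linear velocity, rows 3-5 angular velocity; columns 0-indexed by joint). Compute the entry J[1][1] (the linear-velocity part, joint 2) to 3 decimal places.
-0.500

axis z_1 = (0.0000,0.0000,1.0000); lever o_n−o_1 = (-0.5000,0.8660,1.0000)
cross product → J_v[:, 1] = (-0.8660,-0.5000,0.0000)
J_ω[:, 1] = z_1
entry J[1][1] = -0.5000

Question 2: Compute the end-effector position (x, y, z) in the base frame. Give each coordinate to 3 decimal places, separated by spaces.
after link 1: o_1 = (0.5000, 0.8660, 0.0000)
after link 2: o_2 = (0.0000, 1.7321, 1.0000)

0.000 1.732 1.000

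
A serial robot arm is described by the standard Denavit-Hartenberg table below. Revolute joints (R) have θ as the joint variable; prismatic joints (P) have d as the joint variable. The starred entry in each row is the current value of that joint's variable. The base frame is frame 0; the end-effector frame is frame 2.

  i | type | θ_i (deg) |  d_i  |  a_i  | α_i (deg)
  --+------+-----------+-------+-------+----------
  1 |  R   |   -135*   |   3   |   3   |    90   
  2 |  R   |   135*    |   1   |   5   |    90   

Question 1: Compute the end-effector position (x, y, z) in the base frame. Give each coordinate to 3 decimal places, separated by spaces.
after link 1: o_1 = (-2.1213, -2.1213, 3.0000)
after link 2: o_2 = (-0.3284, 1.0858, 6.5355)

-0.328 1.086 6.536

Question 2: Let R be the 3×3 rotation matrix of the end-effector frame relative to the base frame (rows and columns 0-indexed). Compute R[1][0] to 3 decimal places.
End-effector x-axis (col 0 of R) = (0.5000,0.5000,0.7071)
R[1][0] = 0.5000

0.500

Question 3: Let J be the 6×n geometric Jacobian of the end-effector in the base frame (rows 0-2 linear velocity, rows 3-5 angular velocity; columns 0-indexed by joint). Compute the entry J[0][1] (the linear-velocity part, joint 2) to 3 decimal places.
2.500

axis z_1 = (-0.7071,0.7071,0.0000); lever o_n−o_1 = (1.7929,3.2071,3.5355)
cross product → J_v[:, 1] = (2.5000,2.5000,-3.5355)
J_ω[:, 1] = z_1
entry J[0][1] = 2.5000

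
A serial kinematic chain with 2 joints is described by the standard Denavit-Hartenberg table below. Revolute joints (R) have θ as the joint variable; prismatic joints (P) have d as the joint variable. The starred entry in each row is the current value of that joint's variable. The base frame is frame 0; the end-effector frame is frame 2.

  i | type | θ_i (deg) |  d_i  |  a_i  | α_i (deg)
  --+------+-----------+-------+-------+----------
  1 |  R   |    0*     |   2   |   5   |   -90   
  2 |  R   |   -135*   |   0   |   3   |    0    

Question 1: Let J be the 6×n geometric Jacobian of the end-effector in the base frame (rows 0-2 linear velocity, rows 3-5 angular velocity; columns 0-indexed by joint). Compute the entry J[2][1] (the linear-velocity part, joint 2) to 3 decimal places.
axis z_1 = (0.0000,1.0000,0.0000); lever o_n−o_1 = (-2.1213,-0.0000,2.1213)
cross product → J_v[:, 1] = (2.1213,-0.0000,2.1213)
J_ω[:, 1] = z_1
entry J[2][1] = 2.1213

2.121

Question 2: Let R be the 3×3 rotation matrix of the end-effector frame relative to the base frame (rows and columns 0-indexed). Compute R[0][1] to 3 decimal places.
End-effector y-axis (col 1 of R) = (0.7071,-0.0000,0.7071)
R[0][1] = 0.7071

0.707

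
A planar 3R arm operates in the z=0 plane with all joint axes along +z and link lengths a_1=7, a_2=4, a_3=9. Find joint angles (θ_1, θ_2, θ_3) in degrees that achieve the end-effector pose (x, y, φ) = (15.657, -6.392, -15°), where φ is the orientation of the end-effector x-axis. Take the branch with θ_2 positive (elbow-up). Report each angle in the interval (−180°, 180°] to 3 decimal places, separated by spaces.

-60.005 90.002 -44.998

wrist centre = target − a_3·(cos φ, sin φ) = (6.9637, -4.0626)
cos θ_2 = (64.9976−7²−4²)/(2·7·4) = -0.0000; θ_2 = 90.0024° (elbow-up)
β = atan2(-4.0626,6.9637) = -30.2594°; ψ = atan2(4.0000,6.9998) = 29.7455°
θ_1 = β − ψ = -60.0049°
θ_3 = φ − θ_1 − θ_2 = -44.9975° (wrapped to (-180°,180°])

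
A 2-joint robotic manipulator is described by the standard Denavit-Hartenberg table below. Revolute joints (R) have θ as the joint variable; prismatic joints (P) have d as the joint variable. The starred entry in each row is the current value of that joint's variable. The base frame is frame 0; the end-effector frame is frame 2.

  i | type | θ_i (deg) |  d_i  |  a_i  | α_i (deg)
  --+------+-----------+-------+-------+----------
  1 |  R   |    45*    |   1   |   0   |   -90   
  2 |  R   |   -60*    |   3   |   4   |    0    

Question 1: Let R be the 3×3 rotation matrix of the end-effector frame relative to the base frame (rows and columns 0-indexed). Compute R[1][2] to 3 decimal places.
0.707

End-effector z-axis (col 2 of R) = (-0.7071,0.7071,0.0000)
R[1][2] = 0.7071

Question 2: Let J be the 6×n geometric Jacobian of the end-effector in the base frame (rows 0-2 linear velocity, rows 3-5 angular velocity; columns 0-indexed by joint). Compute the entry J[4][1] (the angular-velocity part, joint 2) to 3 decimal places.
axis z_1 = (-0.7071,0.7071,0.0000); lever o_n−o_1 = (-0.7071,3.5355,3.4641)
cross product → J_v[:, 1] = (2.4495,2.4495,-2.0000)
J_ω[:, 1] = z_1
entry J[4][1] = 0.7071

0.707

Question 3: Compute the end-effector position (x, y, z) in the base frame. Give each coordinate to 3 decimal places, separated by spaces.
after link 1: o_1 = (0.0000, 0.0000, 1.0000)
after link 2: o_2 = (-0.7071, 3.5355, 4.4641)

-0.707 3.536 4.464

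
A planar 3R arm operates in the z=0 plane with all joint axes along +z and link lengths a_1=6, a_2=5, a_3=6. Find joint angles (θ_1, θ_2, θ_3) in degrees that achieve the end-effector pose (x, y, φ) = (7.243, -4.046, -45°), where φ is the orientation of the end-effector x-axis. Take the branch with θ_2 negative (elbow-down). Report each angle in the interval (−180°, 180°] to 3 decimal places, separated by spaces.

wrist centre = target − a_3·(cos φ, sin φ) = (3.0004, 0.1966)
cos θ_2 = (9.0408−6²−5²)/(2·6·5) = -0.8660; θ_2 = -149.9955° (elbow-down)
β = atan2(0.1966,3.0004) = 3.7497°; ψ = atan2(-2.5003,1.6701) = -56.2596°
θ_1 = β − ψ = 60.0093°
θ_3 = φ − θ_1 − θ_2 = 44.9862° (wrapped to (-180°,180°])

60.009 -149.996 44.986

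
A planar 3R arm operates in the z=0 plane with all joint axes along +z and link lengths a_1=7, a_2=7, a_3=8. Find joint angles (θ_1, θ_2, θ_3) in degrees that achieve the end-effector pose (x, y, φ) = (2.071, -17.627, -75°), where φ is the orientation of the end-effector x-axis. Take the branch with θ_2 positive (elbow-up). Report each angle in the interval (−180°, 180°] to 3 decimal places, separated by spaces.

-134.997 89.999 -30.002

wrist centre = target − a_3·(cos φ, sin φ) = (0.0004, -9.8996)
cos θ_2 = (98.0019−7²−7²)/(2·7·7) = 0.0000; θ_2 = 89.9989° (elbow-up)
β = atan2(-9.8996,0.0004) = -89.9974°; ψ = atan2(7.0000,7.0001) = 44.9994°
θ_1 = β − ψ = -134.9968°
θ_3 = φ − θ_1 − θ_2 = -30.0020° (wrapped to (-180°,180°])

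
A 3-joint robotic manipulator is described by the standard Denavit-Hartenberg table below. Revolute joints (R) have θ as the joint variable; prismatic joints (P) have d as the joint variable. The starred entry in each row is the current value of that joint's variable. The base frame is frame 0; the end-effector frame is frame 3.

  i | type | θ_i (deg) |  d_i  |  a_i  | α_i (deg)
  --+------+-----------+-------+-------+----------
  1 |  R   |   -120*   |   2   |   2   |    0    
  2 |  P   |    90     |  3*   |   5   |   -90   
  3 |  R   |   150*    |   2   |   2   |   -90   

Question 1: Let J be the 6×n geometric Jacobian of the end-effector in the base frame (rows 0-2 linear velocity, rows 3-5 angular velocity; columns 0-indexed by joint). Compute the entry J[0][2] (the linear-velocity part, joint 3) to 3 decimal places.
-0.866

axis z_2 = (0.5000,0.8660,0.0000); lever o_n−o_2 = (-0.5000,2.5981,-1.0000)
cross product → J_v[:, 2] = (-0.8660,0.5000,1.7321)
J_ω[:, 2] = z_2
entry J[0][2] = -0.8660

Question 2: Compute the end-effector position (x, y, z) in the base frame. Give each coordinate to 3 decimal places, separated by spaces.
after link 1: o_1 = (-1.0000, -1.7321, 2.0000)
after link 2: o_2 = (3.3301, -4.2321, 5.0000)
after link 3: o_3 = (2.8301, -1.6340, 4.0000)

2.830 -1.634 4.000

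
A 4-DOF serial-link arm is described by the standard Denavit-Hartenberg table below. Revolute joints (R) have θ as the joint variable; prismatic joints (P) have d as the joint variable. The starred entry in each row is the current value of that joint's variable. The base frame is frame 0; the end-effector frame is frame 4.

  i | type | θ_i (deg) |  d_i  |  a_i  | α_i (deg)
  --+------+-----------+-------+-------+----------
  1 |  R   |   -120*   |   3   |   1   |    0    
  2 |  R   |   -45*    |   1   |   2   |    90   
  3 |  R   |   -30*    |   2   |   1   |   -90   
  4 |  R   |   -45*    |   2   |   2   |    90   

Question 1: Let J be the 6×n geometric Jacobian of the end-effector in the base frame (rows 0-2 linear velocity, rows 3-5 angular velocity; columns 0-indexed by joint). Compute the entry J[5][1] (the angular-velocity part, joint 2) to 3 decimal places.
axis z_1 = (0.0000,0.0000,1.0000); lever o_n−o_1 = (-5.8010,1.9803,1.5249)
cross product → J_v[:, 1] = (-1.9803,-5.8010,0.0000)
J_ω[:, 1] = z_1
entry J[5][1] = 1.0000

1.000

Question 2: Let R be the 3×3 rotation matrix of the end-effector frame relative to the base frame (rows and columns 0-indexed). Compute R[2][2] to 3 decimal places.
0.354

End-effector z-axis (col 2 of R) = (0.4085,0.8415,0.3536)
R[2][2] = 0.3536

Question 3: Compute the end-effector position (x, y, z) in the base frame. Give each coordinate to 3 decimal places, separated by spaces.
after link 1: o_1 = (-0.5000, -0.8660, 3.0000)
after link 2: o_2 = (-2.4319, -1.3837, 4.0000)
after link 3: o_3 = (-3.7860, 0.3240, 3.5000)
after link 4: o_4 = (-6.3010, 1.1143, 4.5249)

-6.301 1.114 4.525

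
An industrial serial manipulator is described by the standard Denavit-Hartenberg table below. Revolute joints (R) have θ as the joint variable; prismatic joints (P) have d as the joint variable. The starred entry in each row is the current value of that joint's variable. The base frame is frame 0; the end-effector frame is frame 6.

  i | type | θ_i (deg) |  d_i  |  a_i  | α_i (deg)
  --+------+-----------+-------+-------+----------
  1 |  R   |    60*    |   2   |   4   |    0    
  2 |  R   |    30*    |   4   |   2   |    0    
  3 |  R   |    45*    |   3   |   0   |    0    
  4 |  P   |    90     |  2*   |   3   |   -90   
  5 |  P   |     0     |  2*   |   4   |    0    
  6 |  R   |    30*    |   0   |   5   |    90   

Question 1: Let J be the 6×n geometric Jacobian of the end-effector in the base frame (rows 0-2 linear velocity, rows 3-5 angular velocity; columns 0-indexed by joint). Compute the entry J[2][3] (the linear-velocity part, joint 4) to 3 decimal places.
1.000

prismatic axis z_3 = (0.0000,0.0000,1.0000)
J_v[:, 3] = z_3; J_ω[:, 3] = (0,0,0)
entry J[2][3] = 1.0000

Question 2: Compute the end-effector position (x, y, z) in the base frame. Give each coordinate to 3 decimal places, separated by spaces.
-4.597 -3.962 8.500

after link 1: o_1 = (2.0000, 3.4641, 2.0000)
after link 2: o_2 = (2.0000, 5.4641, 6.0000)
after link 3: o_3 = (2.0000, 5.4641, 9.0000)
after link 4: o_4 = (-0.1213, 3.3428, 11.0000)
after link 5: o_5 = (-1.5355, -0.8999, 11.0000)
after link 6: o_6 = (-4.5974, -3.9617, 8.5000)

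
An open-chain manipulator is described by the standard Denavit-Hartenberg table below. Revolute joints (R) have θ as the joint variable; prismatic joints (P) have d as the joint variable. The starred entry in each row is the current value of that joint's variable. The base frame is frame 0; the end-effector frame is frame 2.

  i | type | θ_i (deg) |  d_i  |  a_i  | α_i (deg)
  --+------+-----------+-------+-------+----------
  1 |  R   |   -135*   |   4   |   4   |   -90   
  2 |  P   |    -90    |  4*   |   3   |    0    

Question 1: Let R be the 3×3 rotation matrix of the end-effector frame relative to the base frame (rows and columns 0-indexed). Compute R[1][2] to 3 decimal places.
End-effector z-axis (col 2 of R) = (0.7071,-0.7071,0.0000)
R[1][2] = -0.7071

-0.707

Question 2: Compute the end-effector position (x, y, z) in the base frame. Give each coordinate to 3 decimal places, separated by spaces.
0.000 -5.657 7.000

after link 1: o_1 = (-2.8284, -2.8284, 4.0000)
after link 2: o_2 = (0.0000, -5.6569, 7.0000)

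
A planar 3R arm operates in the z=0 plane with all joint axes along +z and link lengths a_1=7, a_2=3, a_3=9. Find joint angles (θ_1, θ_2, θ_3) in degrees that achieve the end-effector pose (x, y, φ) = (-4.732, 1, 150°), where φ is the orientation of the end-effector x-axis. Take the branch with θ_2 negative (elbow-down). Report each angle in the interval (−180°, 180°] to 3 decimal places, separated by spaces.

wrist centre = target − a_3·(cos φ, sin φ) = (3.0622, -3.5000)
cos θ_2 = (21.6272−7²−3²)/(2·7·3) = -0.8660; θ_2 = -149.9992° (elbow-down)
β = atan2(-3.5000,3.0622) = -48.8166°; ψ = atan2(-1.5000,4.4019) = -18.8174°
θ_1 = β − ψ = -29.9992°
θ_3 = φ − θ_1 − θ_2 = -30.0017° (wrapped to (-180°,180°])

-29.999 -149.999 -30.002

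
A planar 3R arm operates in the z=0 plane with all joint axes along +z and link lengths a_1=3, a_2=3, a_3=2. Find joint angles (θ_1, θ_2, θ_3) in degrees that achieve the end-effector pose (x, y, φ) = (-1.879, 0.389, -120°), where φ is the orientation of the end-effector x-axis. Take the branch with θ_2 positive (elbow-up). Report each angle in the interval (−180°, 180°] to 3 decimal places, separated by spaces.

45.009 135.003 59.989

wrist centre = target − a_3·(cos φ, sin φ) = (-0.8790, 2.1211)
cos θ_2 = (5.2715−3²−3²)/(2·3·3) = -0.7071; θ_2 = 135.0026° (elbow-up)
β = atan2(2.1211,-0.8790) = 112.5100°; ψ = atan2(2.1212,0.8786) = 67.5013°
θ_1 = β − ψ = 45.0087°
θ_3 = φ − θ_1 − θ_2 = 59.9887° (wrapped to (-180°,180°])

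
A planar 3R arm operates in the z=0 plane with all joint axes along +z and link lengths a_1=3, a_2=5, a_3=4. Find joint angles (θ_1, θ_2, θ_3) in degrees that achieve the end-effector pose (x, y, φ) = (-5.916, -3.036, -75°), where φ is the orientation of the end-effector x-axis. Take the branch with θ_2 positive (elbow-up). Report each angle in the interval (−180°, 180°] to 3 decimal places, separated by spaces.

135.004 59.988 90.008

wrist centre = target − a_3·(cos φ, sin φ) = (-6.9513, 0.8277)
cos θ_2 = (49.0053−3²−5²)/(2·3·5) = 0.5002; θ_2 = 59.9882° (elbow-up)
β = atan2(0.8277,-6.9513) = 173.2096°; ψ = atan2(4.3296,5.5009) = 38.2054°
θ_1 = β − ψ = 135.0042°
θ_3 = φ − θ_1 − θ_2 = 90.0075° (wrapped to (-180°,180°])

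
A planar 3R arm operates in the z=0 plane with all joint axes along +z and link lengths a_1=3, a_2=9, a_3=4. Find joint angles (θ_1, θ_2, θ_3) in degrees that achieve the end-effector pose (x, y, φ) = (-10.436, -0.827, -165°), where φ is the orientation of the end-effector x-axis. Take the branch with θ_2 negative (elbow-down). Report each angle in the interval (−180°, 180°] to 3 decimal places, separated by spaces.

-45.013 -149.992 30.005

wrist centre = target − a_3·(cos φ, sin φ) = (-6.5723, 0.2083)
cos θ_2 = (43.2385−3²−9²)/(2·3·9) = -0.8660; θ_2 = -149.9919° (elbow-down)
β = atan2(0.2083,-6.5723) = 178.1849°; ψ = atan2(-4.5011,-4.7936) = -136.8024°
θ_1 = β − ψ = 314.9873°
θ_3 = φ − θ_1 − θ_2 = 30.0046° (wrapped to (-180°,180°])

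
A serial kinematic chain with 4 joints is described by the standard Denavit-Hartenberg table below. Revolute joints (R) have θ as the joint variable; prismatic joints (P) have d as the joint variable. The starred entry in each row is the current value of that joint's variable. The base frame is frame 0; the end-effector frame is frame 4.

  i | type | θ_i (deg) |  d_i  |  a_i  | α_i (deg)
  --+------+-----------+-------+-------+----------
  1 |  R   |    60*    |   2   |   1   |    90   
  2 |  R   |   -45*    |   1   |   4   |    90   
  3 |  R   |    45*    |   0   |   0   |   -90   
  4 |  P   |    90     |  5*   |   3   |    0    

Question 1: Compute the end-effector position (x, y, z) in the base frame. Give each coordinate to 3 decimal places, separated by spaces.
after link 1: o_1 = (0.5000, 0.8660, 2.0000)
after link 2: o_2 = (2.7802, 2.8155, -0.8284)
after link 3: o_3 = (2.7802, 2.8155, -0.8284)
after link 4: o_4 = (5.6528, 0.7198, 3.7929)

5.653 0.720 3.793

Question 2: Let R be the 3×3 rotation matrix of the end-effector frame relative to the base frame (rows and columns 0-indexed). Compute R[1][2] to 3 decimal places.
-0.787

End-effector z-axis (col 2 of R) = (0.3624,-0.7866,0.5000)
R[1][2] = -0.7866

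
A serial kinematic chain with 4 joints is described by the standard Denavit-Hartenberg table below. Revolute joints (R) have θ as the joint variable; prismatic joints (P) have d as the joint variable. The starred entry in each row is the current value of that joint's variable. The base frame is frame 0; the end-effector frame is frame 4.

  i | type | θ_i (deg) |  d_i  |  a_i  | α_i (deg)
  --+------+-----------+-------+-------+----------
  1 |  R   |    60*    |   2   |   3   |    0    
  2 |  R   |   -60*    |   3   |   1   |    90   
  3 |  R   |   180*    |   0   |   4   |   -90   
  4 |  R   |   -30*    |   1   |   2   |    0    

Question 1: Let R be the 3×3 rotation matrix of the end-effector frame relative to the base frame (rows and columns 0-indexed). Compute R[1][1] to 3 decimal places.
End-effector y-axis (col 1 of R) = (-0.5000,0.8660,-0.0000)
R[1][1] = 0.8660

0.866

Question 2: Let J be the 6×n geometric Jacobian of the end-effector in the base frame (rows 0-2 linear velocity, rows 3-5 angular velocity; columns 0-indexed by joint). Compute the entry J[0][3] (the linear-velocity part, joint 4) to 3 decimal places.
axis z_3 = (-0.0000,-0.0000,-1.0000); lever o_n−o_3 = (-1.7321,-1.0000,-1.0000)
cross product → J_v[:, 3] = (-1.0000,1.7321,-0.0000)
J_ω[:, 3] = z_3
entry J[0][3] = -1.0000

-1.000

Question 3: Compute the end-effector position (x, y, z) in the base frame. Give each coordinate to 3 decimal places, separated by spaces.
-3.232 1.598 4.000

after link 1: o_1 = (1.5000, 2.5981, 2.0000)
after link 2: o_2 = (2.5000, 2.5981, 5.0000)
after link 3: o_3 = (-1.5000, 2.5981, 5.0000)
after link 4: o_4 = (-3.2321, 1.5981, 4.0000)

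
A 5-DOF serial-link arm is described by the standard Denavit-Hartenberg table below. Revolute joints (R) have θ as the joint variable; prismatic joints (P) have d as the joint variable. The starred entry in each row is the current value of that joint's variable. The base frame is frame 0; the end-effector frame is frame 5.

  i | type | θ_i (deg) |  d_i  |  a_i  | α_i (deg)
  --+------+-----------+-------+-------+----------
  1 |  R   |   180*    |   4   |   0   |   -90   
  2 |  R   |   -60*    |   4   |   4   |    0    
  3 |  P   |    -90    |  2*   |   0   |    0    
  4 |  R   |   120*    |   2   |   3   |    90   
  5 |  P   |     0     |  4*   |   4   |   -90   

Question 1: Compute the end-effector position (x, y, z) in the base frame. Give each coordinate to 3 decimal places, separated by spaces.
after link 1: o_1 = (0.0000, 0.0000, 4.0000)
after link 2: o_2 = (-2.0000, -4.0000, 7.4641)
after link 3: o_3 = (-2.0000, -6.0000, 7.4641)
after link 4: o_4 = (-4.5981, -8.0000, 8.9641)
after link 5: o_5 = (-6.0622, -8.0000, 14.4282)

-6.062 -8.000 14.428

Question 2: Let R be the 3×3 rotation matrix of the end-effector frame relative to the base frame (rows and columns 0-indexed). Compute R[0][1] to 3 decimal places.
-0.500

End-effector y-axis (col 1 of R) = (-0.5000,0.0000,-0.8660)
R[0][1] = -0.5000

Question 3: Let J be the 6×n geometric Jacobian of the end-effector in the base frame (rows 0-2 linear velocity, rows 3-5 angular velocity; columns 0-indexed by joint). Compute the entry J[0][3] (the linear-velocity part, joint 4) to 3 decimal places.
-6.964

axis z_3 = (-0.0000,-1.0000,0.0000); lever o_n−o_3 = (-4.0622,-2.0000,6.9641)
cross product → J_v[:, 3] = (-6.9641,0.0000,-4.0622)
J_ω[:, 3] = z_3
entry J[0][3] = -6.9641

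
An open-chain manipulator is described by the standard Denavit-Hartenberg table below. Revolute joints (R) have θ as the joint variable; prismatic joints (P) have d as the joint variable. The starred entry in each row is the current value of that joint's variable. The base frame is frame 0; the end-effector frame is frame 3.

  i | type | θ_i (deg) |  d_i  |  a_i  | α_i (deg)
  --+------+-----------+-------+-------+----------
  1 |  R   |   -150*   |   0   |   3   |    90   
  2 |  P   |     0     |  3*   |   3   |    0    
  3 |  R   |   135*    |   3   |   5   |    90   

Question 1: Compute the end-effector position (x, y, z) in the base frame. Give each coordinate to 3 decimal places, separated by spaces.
-5.134 3.964 3.536

after link 1: o_1 = (-2.5981, -1.5000, 0.0000)
after link 2: o_2 = (-6.6962, -0.4019, 0.0000)
after link 3: o_3 = (-5.1343, 3.9639, 3.5355)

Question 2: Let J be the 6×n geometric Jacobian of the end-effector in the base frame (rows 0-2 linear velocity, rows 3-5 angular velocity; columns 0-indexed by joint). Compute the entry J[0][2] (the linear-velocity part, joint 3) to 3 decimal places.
3.062

axis z_2 = (-0.5000,0.8660,0.0000); lever o_n−o_2 = (1.5619,4.3658,3.5355)
cross product → J_v[:, 2] = (3.0619,1.7678,-3.5355)
J_ω[:, 2] = z_2
entry J[0][2] = 3.0619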